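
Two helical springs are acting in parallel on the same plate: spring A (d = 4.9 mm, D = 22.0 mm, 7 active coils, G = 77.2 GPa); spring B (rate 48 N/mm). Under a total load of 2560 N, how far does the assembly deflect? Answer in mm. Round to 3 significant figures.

k_A = Gd⁴/(8D³N_a) = (77.2×10³)(4.9⁴)/(8·22.0³·7) = 74.636 N/mm
Parallel: k_eq = 74.636 + 48 = 122.64 N/mm
δ = F/k_eq = 2560/122.64 = 20.875 mm

20.9 mm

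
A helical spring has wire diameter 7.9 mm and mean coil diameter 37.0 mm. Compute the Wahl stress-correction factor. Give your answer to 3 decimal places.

C = D/d = 37.0/7.9 = 4.6835
K_W = (4C−1)/(4C−4) + 0.615/C = 17.734/14.734 + 0.1313 = 1.3349

1.335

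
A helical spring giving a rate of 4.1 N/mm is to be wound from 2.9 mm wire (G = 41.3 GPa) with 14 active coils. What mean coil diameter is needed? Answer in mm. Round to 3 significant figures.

D = (Gd⁴/(8N_a·k))^(1/3) = (41.3×10³·2.9⁴/(8·14·4.1))^(1/3)
  = (6361.22)^(1/3) = 18.5288 mm

18.5 mm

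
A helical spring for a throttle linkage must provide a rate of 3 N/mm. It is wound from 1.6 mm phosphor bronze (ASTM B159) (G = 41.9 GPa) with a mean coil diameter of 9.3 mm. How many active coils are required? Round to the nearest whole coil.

14

N_a = Gd⁴/(8D³k) = (41.9×10³ × 1.6⁴)/(8 × 9.3³ × 3)
    = 274596 / 19304.6 = 14.22 → 14 coils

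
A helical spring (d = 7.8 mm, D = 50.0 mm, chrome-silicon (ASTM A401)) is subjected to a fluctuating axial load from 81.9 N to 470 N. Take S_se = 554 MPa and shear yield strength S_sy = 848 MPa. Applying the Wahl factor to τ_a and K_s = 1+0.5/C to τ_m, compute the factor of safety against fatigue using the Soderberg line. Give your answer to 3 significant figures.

C = D/d = 50.0/7.8 = 6.4103; K_W = (4C−1)/(4C−4)+0.615/C = 1.2346; K_s = 1+0.5/C = 1.0780
F_a = (F_max−F_min)/2 = 194.05 N; F_m = (F_max+F_min)/2 = 275.95 N
τ_a = K_W·8F_aD/(πd³) = 1.2346 × 52.064 = 64.277 MPa
τ_m = K_s·8F_mD/(πd³) = 1.0780 × 74.038 = 79.813 MPa
Soderberg: 1/n_f = τ_a/S_se + τ_m/S_sy = 64.277/554 + 79.813/848 = 0.11602 + 0.09412 = 0.21014
n_f = 1/0.21014 = 4.759

4.76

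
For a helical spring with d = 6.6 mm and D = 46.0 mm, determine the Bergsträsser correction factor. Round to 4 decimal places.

1.2010

C = D/d = 46.0/6.6 = 6.9697
K_B = (4C+2)/(4C−3) = 29.879/24.879 = 1.2010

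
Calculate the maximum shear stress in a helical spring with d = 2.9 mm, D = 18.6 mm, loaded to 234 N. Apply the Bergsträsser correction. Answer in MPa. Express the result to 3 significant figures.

Spring index C = D/d = 18.6/2.9 = 6.4138
K_B = (4C+2)/(4C−3) = 27.655/22.655 = 1.2207
τ₀ = 8FD/(πd³) = 8·234·18.6/(π·2.9³) = 34819.2/76.62 = 454.44 MPa
τ_max = K·τ₀ = 1.2207 × 454.44 = 554.73 MPa

555 MPa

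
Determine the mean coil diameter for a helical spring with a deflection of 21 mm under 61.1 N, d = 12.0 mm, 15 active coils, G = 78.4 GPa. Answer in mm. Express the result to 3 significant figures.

167 mm

Required rate k = F/δ = 61.1/21 = 2.9095 N/mm
D = (Gd⁴/(8N_a·k))^(1/3) = (78.4×10³·12.0⁴/(8·15·2.9095))^(1/3)
  = (4.65627e+06)^(1/3) = 166.9857 mm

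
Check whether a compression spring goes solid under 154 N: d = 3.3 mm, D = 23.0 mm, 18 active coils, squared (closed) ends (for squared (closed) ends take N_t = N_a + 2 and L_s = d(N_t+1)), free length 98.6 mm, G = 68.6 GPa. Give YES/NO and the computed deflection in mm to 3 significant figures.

YES, δ = 33.2 mm

k = Gd⁴/(8D³N_a) = (68.6×10³)(3.3⁴)/(8·23.0³·18) = 4.6434 N/mm
N_t = 20; L_s = 3.3·21 = 69.3 mm; δ_solid = L₀ − L_s = 98.6 − 69.3 = 29.3 mm
δ = F/k = 154/4.6434 = 33.166 mm
δ ≥ δ_solid → spring goes solid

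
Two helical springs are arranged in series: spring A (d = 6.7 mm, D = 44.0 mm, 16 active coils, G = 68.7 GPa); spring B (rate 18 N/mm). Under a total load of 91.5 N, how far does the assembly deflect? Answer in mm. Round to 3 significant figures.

k_A = Gd⁴/(8D³N_a) = (68.7×10³)(6.7⁴)/(8·44.0³·16) = 12.697 N/mm
Series: 1/k_eq = 1/12.697 + 1/18 = 0.13432; k_eq = 7.4451 N/mm
δ = F/k_eq = 91.5/7.4451 = 12.29 mm

12.3 mm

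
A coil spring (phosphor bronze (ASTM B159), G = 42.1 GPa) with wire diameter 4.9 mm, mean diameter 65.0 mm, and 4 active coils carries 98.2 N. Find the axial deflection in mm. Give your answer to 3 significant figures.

35.6 mm

k = Gd⁴/(8D³N_a) = (42.1×10³)(4.9⁴)/(8·65.0³·4) = 2.7617 N/mm
δ = F/k = 98.2 / 2.7617 = 35.558 mm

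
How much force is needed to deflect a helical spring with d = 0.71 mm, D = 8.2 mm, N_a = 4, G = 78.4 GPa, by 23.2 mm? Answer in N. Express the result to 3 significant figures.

k = Gd⁴/(8D³N_a) = (78.4×10³)(0.71⁴)/(8·8.2³·4) = 1.1292 N/mm
F = k·δ = 1.1292 × 23.2 = 26.197 N

26.2 N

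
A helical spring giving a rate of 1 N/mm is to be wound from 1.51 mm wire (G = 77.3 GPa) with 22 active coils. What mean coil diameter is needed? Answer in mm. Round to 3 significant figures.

13.2 mm

D = (Gd⁴/(8N_a·k))^(1/3) = (77.3×10³·1.51⁴/(8·22·1))^(1/3)
  = (2283.36)^(1/3) = 13.1682 mm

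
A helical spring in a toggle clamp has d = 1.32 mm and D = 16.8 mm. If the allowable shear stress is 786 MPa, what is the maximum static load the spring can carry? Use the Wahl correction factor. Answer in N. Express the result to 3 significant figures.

C = D/d = 16.8/1.32 = 12.7273
K_W = (4C−1)/(4C−4) + 0.615/C = 49.909/46.909 + 0.0483 = 1.1123
τ_max = K·8FD/(πd³) → F_max = τ_allow·πd³/(8DK)
F_max = 786·π·1.32³/(8·16.8·1.1123) = 5679.3/149.49 = 37.991 N

38.0 N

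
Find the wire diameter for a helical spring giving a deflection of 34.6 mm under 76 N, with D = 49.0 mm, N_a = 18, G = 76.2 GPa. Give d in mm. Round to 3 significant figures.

4.70 mm

Required rate k = F/δ = 76/34.6 = 2.1965 N/mm
d = (8D³N_a·k / G)^(1/4) = (8·49.0³·18·2.1965 / (76.2×10³))^0.25
  = (488.35)^0.25 = 4.7009 mm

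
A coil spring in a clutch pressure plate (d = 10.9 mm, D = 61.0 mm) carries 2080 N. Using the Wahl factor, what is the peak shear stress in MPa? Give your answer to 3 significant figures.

318 MPa

Spring index C = D/d = 61.0/10.9 = 5.5963
K_W = (4C−1)/(4C−4) + 0.615/C = 21.385/18.385 + 0.1099 = 1.2731
τ₀ = 8FD/(πd³) = 8·2080·61.0/(π·10.9³) = 1.01504e+06/4068.5 = 249.49 MPa
τ_max = K·τ₀ = 1.2731 × 249.49 = 317.62 MPa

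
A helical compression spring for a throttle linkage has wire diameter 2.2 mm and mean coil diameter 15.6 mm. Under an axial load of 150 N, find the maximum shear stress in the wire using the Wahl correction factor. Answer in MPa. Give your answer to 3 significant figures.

677 MPa

Spring index C = D/d = 15.6/2.2 = 7.0909
K_W = (4C−1)/(4C−4) + 0.615/C = 27.364/24.364 + 0.0867 = 1.2099
τ₀ = 8FD/(πd³) = 8·150·15.6/(π·2.2³) = 18720/33.452 = 559.61 MPa
τ_max = K·τ₀ = 1.2099 × 559.61 = 677.06 MPa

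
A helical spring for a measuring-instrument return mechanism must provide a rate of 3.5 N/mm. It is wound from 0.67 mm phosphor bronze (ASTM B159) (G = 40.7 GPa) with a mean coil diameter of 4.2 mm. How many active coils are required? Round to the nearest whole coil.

4

N_a = Gd⁴/(8D³k) = (40.7×10³ × 0.67⁴)/(8 × 4.2³ × 3.5)
    = 8201.51 / 2074.46 = 3.954 → 4 coils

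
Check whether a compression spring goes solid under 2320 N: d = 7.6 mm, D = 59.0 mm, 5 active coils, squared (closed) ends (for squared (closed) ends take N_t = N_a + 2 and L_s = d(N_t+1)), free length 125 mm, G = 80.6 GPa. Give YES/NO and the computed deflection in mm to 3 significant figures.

k = Gd⁴/(8D³N_a) = (80.6×10³)(7.6⁴)/(8·59.0³·5) = 32.732 N/mm
N_t = 7; L_s = 7.6·8 = 60.8 mm; δ_solid = L₀ − L_s = 125 − 60.8 = 64.2 mm
δ = F/k = 2320/32.732 = 70.879 mm
δ ≥ δ_solid → spring goes solid

YES, δ = 70.9 mm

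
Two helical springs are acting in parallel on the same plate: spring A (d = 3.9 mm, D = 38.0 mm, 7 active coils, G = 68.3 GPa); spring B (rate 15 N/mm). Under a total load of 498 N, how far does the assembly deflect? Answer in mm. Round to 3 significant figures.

k_A = Gd⁴/(8D³N_a) = (68.3×10³)(3.9⁴)/(8·38.0³·7) = 5.1421 N/mm
Parallel: k_eq = 5.1421 + 15 = 20.142 N/mm
δ = F/k_eq = 498/20.142 = 24.724 mm

24.7 mm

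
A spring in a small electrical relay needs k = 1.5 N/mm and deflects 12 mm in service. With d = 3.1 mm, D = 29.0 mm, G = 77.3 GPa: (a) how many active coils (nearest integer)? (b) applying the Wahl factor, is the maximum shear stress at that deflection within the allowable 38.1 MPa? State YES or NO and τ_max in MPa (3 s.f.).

(a) 24 coils; (b) NO, τ_max = 52.4 MPa

N_a = Gd⁴/(8D³k) = (77.3×10³)(3.1⁴)/(8·29.0³·1.5) = 24.39 → N_a = 24
Actual rate k = Gd⁴/(8D³·24) = 1.5245 N/mm
Working load F = kδ = 1.5245·12 = 18.294 N
C = 29.0/3.1 = 9.3548; K_W = (4C−1)/(4C−4)+0.615/C = 1.1555
τ_max = K_W·8FD/(πd³) = 1.1555·45.349 = 52.401 MPa
τ_max > 38.1 MPa → exceeds allowable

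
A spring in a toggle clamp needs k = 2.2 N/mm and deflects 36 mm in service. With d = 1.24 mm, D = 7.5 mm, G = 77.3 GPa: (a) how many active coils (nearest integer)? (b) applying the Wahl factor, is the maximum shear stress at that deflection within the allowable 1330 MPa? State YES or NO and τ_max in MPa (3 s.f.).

N_a = Gd⁴/(8D³k) = (77.3×10³)(1.24⁴)/(8·7.5³·2.2) = 24.61 → N_a = 25
Actual rate k = Gd⁴/(8D³·25) = 2.166 N/mm
Working load F = kδ = 2.166·36 = 77.975 N
C = 7.5/1.24 = 6.0484; K_W = (4C−1)/(4C−4)+0.615/C = 1.2502
τ_max = K_W·8FD/(πd³) = 1.2502·781.07 = 976.53 MPa
τ_max ≤ 1330 MPa → acceptable

(a) 25 coils; (b) YES, τ_max = 977 MPa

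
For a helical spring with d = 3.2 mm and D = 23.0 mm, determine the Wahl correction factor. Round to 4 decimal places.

1.2068

C = D/d = 23.0/3.2 = 7.1875
K_W = (4C−1)/(4C−4) + 0.615/C = 27.750/24.750 + 0.0856 = 1.2068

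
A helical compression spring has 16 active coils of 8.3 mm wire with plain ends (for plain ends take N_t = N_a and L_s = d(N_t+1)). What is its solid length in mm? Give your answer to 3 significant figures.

141 mm

plain ends: N_t = N_a = 16
L_s = d·(N_t+1) = 8.3 × 17 = 141.1 mm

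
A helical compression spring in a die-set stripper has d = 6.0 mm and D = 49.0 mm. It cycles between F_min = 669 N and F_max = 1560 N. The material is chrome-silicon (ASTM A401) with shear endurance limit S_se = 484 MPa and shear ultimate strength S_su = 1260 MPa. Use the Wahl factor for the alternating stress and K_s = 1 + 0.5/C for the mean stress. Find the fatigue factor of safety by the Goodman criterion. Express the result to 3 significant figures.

0.855

C = D/d = 49.0/6.0 = 8.1667; K_W = (4C−1)/(4C−4)+0.615/C = 1.1800; K_s = 1+0.5/C = 1.0612
F_a = (F_max−F_min)/2 = 445.5 N; F_m = (F_max+F_min)/2 = 1114.5 N
τ_a = K_W·8F_aD/(πd³) = 1.1800 × 257.35 = 303.67 MPa
τ_m = K_s·8F_mD/(πd³) = 1.0612 × 643.82 = 683.23 MPa
Goodman: 1/n_f = τ_a/S_se + τ_m/S_su = 303.67/484 + 683.23/1260 = 0.62741 + 0.54225 = 1.1697
n_f = 1/1.1697 = 0.8549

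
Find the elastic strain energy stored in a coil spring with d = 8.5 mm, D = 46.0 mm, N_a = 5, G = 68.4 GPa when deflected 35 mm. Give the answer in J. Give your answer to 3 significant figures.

56.2 J

k = Gd⁴/(8D³N_a) = (68.4×10³)(8.5⁴)/(8·46.0³·5) = 91.706 N/mm
U = ½kδ² = 0.5 × 91.706 × 35² = 56170 N·mm = 56.17 J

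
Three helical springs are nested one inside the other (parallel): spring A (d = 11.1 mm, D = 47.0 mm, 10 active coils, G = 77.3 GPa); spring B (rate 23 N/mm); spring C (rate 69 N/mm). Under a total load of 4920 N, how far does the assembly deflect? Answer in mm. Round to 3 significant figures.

k_A = Gd⁴/(8D³N_a) = (77.3×10³)(11.1⁴)/(8·47.0³·10) = 141.28 N/mm
Parallel: k_eq = 141.28 + 23 + 69 = 233.28 N/mm
δ = F/k_eq = 4920/233.28 = 21.09 mm

21.1 mm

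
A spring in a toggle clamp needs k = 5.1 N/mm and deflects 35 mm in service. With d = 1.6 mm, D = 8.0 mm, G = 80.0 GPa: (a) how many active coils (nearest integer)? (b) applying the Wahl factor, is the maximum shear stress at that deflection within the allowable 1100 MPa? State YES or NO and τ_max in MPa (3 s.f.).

N_a = Gd⁴/(8D³k) = (80.0×10³)(1.6⁴)/(8·8.0³·5.1) = 25.1 → N_a = 25
Actual rate k = Gd⁴/(8D³·25) = 5.12 N/mm
Working load F = kδ = 5.12·35 = 179.2 N
C = 8.0/1.6 = 5.0000; K_W = (4C−1)/(4C−4)+0.615/C = 1.3105
τ_max = K_W·8FD/(πd³) = 1.3105·891.27 = 1168 MPa
τ_max > 1100 MPa → exceeds allowable

(a) 25 coils; (b) NO, τ_max = 1170 MPa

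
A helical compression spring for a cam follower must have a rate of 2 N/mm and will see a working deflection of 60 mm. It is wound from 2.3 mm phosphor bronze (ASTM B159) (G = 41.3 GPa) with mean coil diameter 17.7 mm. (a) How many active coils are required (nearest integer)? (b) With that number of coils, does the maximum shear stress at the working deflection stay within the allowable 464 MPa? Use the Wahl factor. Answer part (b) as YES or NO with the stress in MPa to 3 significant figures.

(a) 13 coils; (b) NO, τ_max = 531 MPa

N_a = Gd⁴/(8D³k) = (41.3×10³)(2.3⁴)/(8·17.7³·2) = 13.03 → N_a = 13
Actual rate k = Gd⁴/(8D³·13) = 2.004 N/mm
Working load F = kδ = 2.004·60 = 120.24 N
C = 17.7/2.3 = 7.6957; K_W = (4C−1)/(4C−4)+0.615/C = 1.1919
τ_max = K_W·8FD/(πd³) = 1.1919·445.44 = 530.93 MPa
τ_max > 464 MPa → exceeds allowable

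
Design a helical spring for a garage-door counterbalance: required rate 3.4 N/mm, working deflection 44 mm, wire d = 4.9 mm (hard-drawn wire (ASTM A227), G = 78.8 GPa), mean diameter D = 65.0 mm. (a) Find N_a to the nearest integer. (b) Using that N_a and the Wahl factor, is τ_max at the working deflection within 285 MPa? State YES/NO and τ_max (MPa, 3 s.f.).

(a) 6 coils; (b) YES, τ_max = 236 MPa

N_a = Gd⁴/(8D³k) = (78.8×10³)(4.9⁴)/(8·65.0³·3.4) = 6.081 → N_a = 6
Actual rate k = Gd⁴/(8D³·6) = 3.4461 N/mm
Working load F = kδ = 3.4461·44 = 151.63 N
C = 65.0/4.9 = 13.2653; K_W = (4C−1)/(4C−4)+0.615/C = 1.1075
τ_max = K_W·8FD/(πd³) = 1.1075·213.33 = 236.26 MPa
τ_max ≤ 285 MPa → acceptable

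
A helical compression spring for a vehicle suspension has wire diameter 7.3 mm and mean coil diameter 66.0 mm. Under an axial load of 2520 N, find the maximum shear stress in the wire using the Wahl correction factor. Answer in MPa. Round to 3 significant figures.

Spring index C = D/d = 66.0/7.3 = 9.0411
K_W = (4C−1)/(4C−4) + 0.615/C = 35.164/32.164 + 0.0680 = 1.1613
τ₀ = 8FD/(πd³) = 8·2520·66.0/(π·7.3³) = 1.33056e+06/1222.1 = 1088.7 MPa
τ_max = K·τ₀ = 1.1613 × 1088.7 = 1264.3 MPa

1260 MPa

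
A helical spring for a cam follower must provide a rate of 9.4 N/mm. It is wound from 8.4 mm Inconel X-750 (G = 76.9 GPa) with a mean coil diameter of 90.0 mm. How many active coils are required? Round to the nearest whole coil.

N_a = Gd⁴/(8D³k) = (76.9×10³ × 8.4⁴)/(8 × 90.0³ × 9.4)
    = 3.82863e+08 / 5.48208e+07 = 6.984 → 7 coils

7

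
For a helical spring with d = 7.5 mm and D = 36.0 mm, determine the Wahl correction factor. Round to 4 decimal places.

C = D/d = 36.0/7.5 = 4.8000
K_W = (4C−1)/(4C−4) + 0.615/C = 18.200/15.200 + 0.1281 = 1.3255

1.3255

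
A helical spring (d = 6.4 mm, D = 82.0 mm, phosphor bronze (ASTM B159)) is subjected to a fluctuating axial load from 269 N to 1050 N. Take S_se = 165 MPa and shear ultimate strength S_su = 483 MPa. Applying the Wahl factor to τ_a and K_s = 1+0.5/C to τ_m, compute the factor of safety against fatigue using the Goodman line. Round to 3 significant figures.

C = D/d = 82.0/6.4 = 12.8125; K_W = (4C−1)/(4C−4)+0.615/C = 1.1115; K_s = 1+0.5/C = 1.0390
F_a = (F_max−F_min)/2 = 390.5 N; F_m = (F_max+F_min)/2 = 659.5 N
τ_a = K_W·8F_aD/(πd³) = 1.1115 × 311.05 = 345.73 MPa
τ_m = K_s·8F_mD/(πd³) = 1.0390 × 525.33 = 545.83 MPa
Goodman: 1/n_f = τ_a/S_se + τ_m/S_su = 345.73/165 + 545.83/483 = 2.09535 + 1.13008 = 3.2254
n_f = 1/3.2254 = 0.31

0.310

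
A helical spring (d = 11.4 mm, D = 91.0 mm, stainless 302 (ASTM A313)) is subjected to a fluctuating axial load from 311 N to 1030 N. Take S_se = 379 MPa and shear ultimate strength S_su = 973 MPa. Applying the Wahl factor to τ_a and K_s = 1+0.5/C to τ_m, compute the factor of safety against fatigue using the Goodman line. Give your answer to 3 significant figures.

3.45

C = D/d = 91.0/11.4 = 7.9825; K_W = (4C−1)/(4C−4)+0.615/C = 1.1845; K_s = 1+0.5/C = 1.0626
F_a = (F_max−F_min)/2 = 359.5 N; F_m = (F_max+F_min)/2 = 670.5 N
τ_a = K_W·8F_aD/(πd³) = 1.1845 × 56.23 = 66.602 MPa
τ_m = K_s·8F_mD/(πd³) = 1.0626 × 104.87 = 111.44 MPa
Goodman: 1/n_f = τ_a/S_se + τ_m/S_su = 66.602/379 + 111.44/973 = 0.17573 + 0.11453 = 0.29026
n_f = 1/0.29026 = 3.445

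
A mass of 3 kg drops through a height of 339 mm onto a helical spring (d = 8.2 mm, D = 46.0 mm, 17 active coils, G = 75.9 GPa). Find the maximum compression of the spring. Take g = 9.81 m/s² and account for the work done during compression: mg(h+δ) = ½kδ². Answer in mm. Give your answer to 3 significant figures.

k = Gd⁴/(8D³N_a) = (75.9×10³)(8.2⁴)/(8·46.0³·17) = 25.923 N/mm
W = mg = 3 × 9.81 = 29.43 N
½kδ² − Wδ − Wh = 0 → δ = (W + √(W² + 2kWh))/k
δ = (29.43 + √(866.12 + 517255))/25.923 = (29.43 + 719.81)/25.923 = 28.902 mm

28.9 mm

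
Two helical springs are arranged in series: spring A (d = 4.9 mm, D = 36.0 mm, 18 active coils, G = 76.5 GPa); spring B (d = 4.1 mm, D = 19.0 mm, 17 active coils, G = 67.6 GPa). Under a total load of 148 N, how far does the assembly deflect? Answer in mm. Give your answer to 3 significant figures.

k_A = Gd⁴/(8D³N_a) = (76.5×10³)(4.9⁴)/(8·36.0³·18) = 6.5641 N/mm
k_B = Gd⁴/(8D³N_a) = (67.6×10³)(4.1⁴)/(8·19.0³·17) = 20.478 N/mm
Series: 1/k_eq = 1/6.5641 + 1/20.478 = 0.20118; k_eq = 4.9707 N/mm
δ = F/k_eq = 148/4.9707 = 29.774 mm

29.8 mm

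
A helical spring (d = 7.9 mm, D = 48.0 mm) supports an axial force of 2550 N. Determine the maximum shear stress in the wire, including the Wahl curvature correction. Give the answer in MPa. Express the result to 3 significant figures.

790 MPa

Spring index C = D/d = 48.0/7.9 = 6.0759
K_W = (4C−1)/(4C−4) + 0.615/C = 23.304/20.304 + 0.1012 = 1.2490
τ₀ = 8FD/(πd³) = 8·2550·48.0/(π·7.9³) = 979200/1548.9 = 632.18 MPa
τ_max = K·τ₀ = 1.2490 × 632.18 = 789.58 MPa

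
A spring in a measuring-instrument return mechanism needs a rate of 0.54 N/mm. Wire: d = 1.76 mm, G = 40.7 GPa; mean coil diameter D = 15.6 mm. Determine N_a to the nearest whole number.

24

N_a = Gd⁴/(8D³k) = (40.7×10³ × 1.76⁴)/(8 × 15.6³ × 0.54)
    = 390522 / 16400.5 = 23.81 → 24 coils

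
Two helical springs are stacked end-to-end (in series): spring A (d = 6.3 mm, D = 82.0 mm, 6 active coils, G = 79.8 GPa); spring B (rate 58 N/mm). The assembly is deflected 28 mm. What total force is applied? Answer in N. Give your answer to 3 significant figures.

k_A = Gd⁴/(8D³N_a) = (79.8×10³)(6.3⁴)/(8·82.0³·6) = 4.7499 N/mm
Series: 1/k_eq = 1/4.7499 + 1/58 = 0.22777; k_eq = 4.3903 N/mm
F = k_eq·δ = 4.3903·28 = 122.93 N

123 N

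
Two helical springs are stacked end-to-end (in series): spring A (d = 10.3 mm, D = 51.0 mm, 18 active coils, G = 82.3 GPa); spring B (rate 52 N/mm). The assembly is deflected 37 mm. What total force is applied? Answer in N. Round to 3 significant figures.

k_A = Gd⁴/(8D³N_a) = (82.3×10³)(10.3⁴)/(8·51.0³·18) = 48.493 N/mm
Series: 1/k_eq = 1/48.493 + 1/52 = 0.039852; k_eq = 25.093 N/mm
F = k_eq·δ = 25.093·37 = 928.42 N

928 N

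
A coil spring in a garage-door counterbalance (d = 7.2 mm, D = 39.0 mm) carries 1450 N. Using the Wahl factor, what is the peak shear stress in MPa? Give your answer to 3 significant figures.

Spring index C = D/d = 39.0/7.2 = 5.4167
K_W = (4C−1)/(4C−4) + 0.615/C = 20.667/17.667 + 0.1135 = 1.2833
τ₀ = 8FD/(πd³) = 8·1450·39.0/(π·7.2³) = 452400/1172.6 = 385.81 MPa
τ_max = K·τ₀ = 1.2833 × 385.81 = 495.13 MPa

495 MPa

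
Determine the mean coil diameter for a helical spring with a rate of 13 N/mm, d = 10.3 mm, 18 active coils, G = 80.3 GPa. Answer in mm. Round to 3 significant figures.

D = (Gd⁴/(8N_a·k))^(1/3) = (80.3×10³·10.3⁴/(8·18·13))^(1/3)
  = (482790)^(1/3) = 78.4488 mm

78.4 mm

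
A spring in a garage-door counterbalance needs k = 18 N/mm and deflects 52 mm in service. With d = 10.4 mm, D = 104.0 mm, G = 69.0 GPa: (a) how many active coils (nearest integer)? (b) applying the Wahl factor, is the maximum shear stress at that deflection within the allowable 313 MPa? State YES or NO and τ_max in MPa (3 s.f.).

N_a = Gd⁴/(8D³k) = (69.0×10³)(10.4⁴)/(8·104.0³·18) = 4.983 → N_a = 5
Actual rate k = Gd⁴/(8D³·5) = 17.94 N/mm
Working load F = kδ = 17.94·52 = 932.88 N
C = 104.0/10.4 = 10.0000; K_W = (4C−1)/(4C−4)+0.615/C = 1.1448
τ_max = K_W·8FD/(πd³) = 1.1448·219.63 = 251.44 MPa
τ_max ≤ 313 MPa → acceptable

(a) 5 coils; (b) YES, τ_max = 251 MPa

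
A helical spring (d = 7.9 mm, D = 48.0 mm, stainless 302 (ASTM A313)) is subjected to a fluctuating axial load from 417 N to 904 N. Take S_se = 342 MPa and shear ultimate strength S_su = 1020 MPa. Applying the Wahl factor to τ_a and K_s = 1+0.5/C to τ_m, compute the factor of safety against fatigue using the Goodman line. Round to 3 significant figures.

2.54

C = D/d = 48.0/7.9 = 6.0759; K_W = (4C−1)/(4C−4)+0.615/C = 1.2490; K_s = 1+0.5/C = 1.0823
F_a = (F_max−F_min)/2 = 243.5 N; F_m = (F_max+F_min)/2 = 660.5 N
τ_a = K_W·8F_aD/(πd³) = 1.2490 × 60.367 = 75.397 MPa
τ_m = K_s·8F_mD/(πd³) = 1.0823 × 163.75 = 177.22 MPa
Goodman: 1/n_f = τ_a/S_se + τ_m/S_su = 75.397/342 + 177.22/1020 = 0.22046 + 0.17375 = 0.39421
n_f = 1/0.39421 = 2.537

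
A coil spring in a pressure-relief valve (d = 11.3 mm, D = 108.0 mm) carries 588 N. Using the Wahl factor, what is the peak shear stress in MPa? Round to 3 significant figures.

129 MPa

Spring index C = D/d = 108.0/11.3 = 9.5575
K_W = (4C−1)/(4C−4) + 0.615/C = 37.230/34.230 + 0.0643 = 1.1520
τ₀ = 8FD/(πd³) = 8·588·108.0/(π·11.3³) = 508032/4533 = 112.07 MPa
τ_max = K·τ₀ = 1.1520 × 112.07 = 129.11 MPa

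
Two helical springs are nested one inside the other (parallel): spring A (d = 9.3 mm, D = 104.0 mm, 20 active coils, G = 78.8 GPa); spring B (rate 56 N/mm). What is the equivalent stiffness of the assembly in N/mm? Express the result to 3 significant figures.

59.3 N/mm

k_A = Gd⁴/(8D³N_a) = (78.8×10³)(9.3⁴)/(8·104.0³·20) = 3.2752 N/mm
Parallel: k_eq = 3.2752 + 56 = 59.275 N/mm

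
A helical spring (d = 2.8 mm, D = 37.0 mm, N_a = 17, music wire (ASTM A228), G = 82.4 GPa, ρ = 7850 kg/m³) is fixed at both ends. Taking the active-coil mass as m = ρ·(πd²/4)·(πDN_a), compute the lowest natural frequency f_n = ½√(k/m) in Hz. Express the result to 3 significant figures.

43.9 Hz

k = Gd⁴/(8D³N_a) = (82.4×10³)(2.8⁴)/(8·37.0³·17) = 0.73522 N/mm = 735.22 N/m
Wire length L = πDN_a = π·37.0·17 = 1976.1 mm
m = ρ·(πd²/4)·L = 7850 × 6.1575×10⁻⁶ m² × 1.9761 m = 0.095516 kg
f_n = ½√(k/m) = 0.5·√(735.22/0.095516) = 0.5·√(7697.3) = 43.867 Hz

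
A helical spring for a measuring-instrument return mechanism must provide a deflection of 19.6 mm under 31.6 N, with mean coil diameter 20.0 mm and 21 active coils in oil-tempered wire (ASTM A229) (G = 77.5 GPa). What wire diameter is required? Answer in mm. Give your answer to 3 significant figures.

2.30 mm

Required rate k = F/δ = 31.6/19.6 = 1.6122 N/mm
d = (8D³N_a·k / G)^(1/4) = (8·20.0³·21·1.6122 / (77.5×10³))^0.25
  = (27.959)^0.25 = 2.2995 mm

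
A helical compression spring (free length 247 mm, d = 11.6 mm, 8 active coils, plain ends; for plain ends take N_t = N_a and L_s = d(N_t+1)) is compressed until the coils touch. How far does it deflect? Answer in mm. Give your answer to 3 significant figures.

N_t = 8; L_s = 11.6·9 = 104.4 mm
δ_solid = L₀ − L_s = 247 − 104.4 = 142.6 mm

143 mm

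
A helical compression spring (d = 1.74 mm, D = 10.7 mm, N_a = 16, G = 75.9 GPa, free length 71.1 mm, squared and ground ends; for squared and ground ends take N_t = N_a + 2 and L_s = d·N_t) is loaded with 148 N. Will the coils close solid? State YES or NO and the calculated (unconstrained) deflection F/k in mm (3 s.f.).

k = Gd⁴/(8D³N_a) = (75.9×10³)(1.74⁴)/(8·10.7³·16) = 4.4369 N/mm
N_t = 18; L_s = 1.74·18 = 31.32 mm; δ_solid = L₀ − L_s = 71.1 − 31.32 = 39.78 mm
δ = F/k = 148/4.4369 = 33.357 mm
δ < δ_solid → spring does not go solid

NO, δ = 33.4 mm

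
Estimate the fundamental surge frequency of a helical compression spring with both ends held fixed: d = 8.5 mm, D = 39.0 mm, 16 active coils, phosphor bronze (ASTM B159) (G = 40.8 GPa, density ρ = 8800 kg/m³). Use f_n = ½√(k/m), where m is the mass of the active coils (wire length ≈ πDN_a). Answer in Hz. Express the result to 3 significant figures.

84.6 Hz

k = Gd⁴/(8D³N_a) = (40.8×10³)(8.5⁴)/(8·39.0³·16) = 28.05 N/mm = 28050 N/m
Wire length L = πDN_a = π·39.0·16 = 1960.4 mm
m = ρ·(πd²/4)·L = 8800 × 56.745×10⁻⁶ m² × 1.9604 m = 0.97891 kg
f_n = ½√(k/m) = 0.5·√(28050/0.97891) = 0.5·√(28654) = 84.638 Hz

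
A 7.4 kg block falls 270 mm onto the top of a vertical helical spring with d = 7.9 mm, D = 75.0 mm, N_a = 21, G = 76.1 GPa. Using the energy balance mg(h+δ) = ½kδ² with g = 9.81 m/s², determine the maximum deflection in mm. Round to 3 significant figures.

116 mm

k = Gd⁴/(8D³N_a) = (76.1×10³)(7.9⁴)/(8·75.0³·21) = 4.1822 N/mm
W = mg = 7.4 × 9.81 = 72.594 N
½kδ² − Wδ − Wh = 0 → δ = (W + √(W² + 2kWh))/k
δ = (72.594 + √(5269.9 + 163944))/4.1822 = (72.594 + 411.36)/4.1822 = 115.72 mm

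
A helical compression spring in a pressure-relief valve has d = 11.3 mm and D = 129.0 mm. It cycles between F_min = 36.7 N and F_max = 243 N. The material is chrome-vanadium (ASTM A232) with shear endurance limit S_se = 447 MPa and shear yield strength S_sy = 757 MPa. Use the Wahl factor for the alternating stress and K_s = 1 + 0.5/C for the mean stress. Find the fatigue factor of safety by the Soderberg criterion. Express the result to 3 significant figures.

C = D/d = 129.0/11.3 = 11.4159; K_W = (4C−1)/(4C−4)+0.615/C = 1.1259; K_s = 1+0.5/C = 1.0438
F_a = (F_max−F_min)/2 = 103.15 N; F_m = (F_max+F_min)/2 = 139.85 N
τ_a = K_W·8F_aD/(πd³) = 1.1259 × 23.484 = 26.44 MPa
τ_m = K_s·8F_mD/(πd³) = 1.0438 × 31.839 = 33.233 MPa
Soderberg: 1/n_f = τ_a/S_se + τ_m/S_sy = 26.44/447 + 33.233/757 = 0.05915 + 0.04390 = 0.10305
n_f = 1/0.10305 = 9.704

9.70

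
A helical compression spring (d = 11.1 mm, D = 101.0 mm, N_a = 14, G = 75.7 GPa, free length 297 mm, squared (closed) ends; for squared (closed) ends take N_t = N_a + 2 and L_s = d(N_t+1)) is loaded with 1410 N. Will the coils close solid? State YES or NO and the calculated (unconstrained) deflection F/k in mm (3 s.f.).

YES, δ = 142 mm

k = Gd⁴/(8D³N_a) = (75.7×10³)(11.1⁴)/(8·101.0³·14) = 9.9588 N/mm
N_t = 16; L_s = 11.1·17 = 188.7 mm; δ_solid = L₀ − L_s = 297 − 188.7 = 108.3 mm
δ = F/k = 1410/9.9588 = 141.58 mm
δ ≥ δ_solid → spring goes solid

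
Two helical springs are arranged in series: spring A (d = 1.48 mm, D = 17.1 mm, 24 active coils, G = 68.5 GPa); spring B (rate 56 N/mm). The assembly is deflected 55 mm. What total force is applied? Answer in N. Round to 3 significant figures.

18.7 N

k_A = Gd⁴/(8D³N_a) = (68.5×10³)(1.48⁴)/(8·17.1³·24) = 0.34233 N/mm
Series: 1/k_eq = 1/0.34233 + 1/56 = 2.939; k_eq = 0.34025 N/mm
F = k_eq·δ = 0.34025·55 = 18.714 N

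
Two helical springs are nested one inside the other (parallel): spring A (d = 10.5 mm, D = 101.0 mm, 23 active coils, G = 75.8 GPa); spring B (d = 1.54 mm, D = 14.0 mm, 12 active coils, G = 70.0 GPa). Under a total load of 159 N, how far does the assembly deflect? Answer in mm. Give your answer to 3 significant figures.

k_A = Gd⁴/(8D³N_a) = (75.8×10³)(10.5⁴)/(8·101.0³·23) = 4.8601 N/mm
k_B = Gd⁴/(8D³N_a) = (70.0×10³)(1.54⁴)/(8·14.0³·12) = 1.4946 N/mm
Parallel: k_eq = 4.8601 + 1.4946 = 6.3547 N/mm
δ = F/k_eq = 159/6.3547 = 25.021 mm

25.0 mm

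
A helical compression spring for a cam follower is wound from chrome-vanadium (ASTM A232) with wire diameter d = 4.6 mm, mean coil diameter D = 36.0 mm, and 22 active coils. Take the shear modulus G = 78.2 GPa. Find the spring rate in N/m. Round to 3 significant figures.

k = Gd⁴/(8D³N_a) = (78.2×10³ × 4.6⁴) / (8 × 36.0³ × 22)
  = 3.50137e+07 / 8.21146e+06 = 4.264 N/mm = 4264 N/m

4260 N/m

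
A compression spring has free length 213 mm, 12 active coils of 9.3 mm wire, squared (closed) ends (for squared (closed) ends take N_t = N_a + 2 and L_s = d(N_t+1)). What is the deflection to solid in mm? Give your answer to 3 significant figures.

N_t = 14; L_s = 9.3·15 = 139.5 mm
δ_solid = L₀ − L_s = 213 − 139.5 = 73.5 mm

73.5 mm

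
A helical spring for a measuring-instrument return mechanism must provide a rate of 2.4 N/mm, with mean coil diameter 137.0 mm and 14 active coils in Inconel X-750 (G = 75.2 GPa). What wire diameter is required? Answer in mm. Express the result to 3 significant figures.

9.79 mm

d = (8D³N_a·k / G)^(1/4) = (8·137.0³·14·2.4 / (75.2×10³))^0.25
  = (9191.2)^0.25 = 9.7914 mm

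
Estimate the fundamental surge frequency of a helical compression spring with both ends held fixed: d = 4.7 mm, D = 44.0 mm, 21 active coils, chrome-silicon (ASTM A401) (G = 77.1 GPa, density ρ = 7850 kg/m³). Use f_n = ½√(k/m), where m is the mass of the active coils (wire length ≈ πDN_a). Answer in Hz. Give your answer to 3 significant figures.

k = Gd⁴/(8D³N_a) = (77.1×10³)(4.7⁴)/(8·44.0³·21) = 2.6289 N/mm = 2628.9 N/m
Wire length L = πDN_a = π·44.0·21 = 2902.8 mm
m = ρ·(πd²/4)·L = 7850 × 17.349×10⁻⁶ m² × 2.9028 m = 0.39535 kg
f_n = ½√(k/m) = 0.5·√(2628.9/0.39535) = 0.5·√(6649.7) = 40.773 Hz

40.8 Hz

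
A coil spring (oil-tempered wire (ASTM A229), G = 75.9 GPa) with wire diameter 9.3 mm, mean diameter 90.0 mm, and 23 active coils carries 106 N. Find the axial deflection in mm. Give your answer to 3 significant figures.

25.0 mm

k = Gd⁴/(8D³N_a) = (75.9×10³)(9.3⁴)/(8·90.0³·23) = 4.2328 N/mm
δ = F/k = 106 / 4.2328 = 25.042 mm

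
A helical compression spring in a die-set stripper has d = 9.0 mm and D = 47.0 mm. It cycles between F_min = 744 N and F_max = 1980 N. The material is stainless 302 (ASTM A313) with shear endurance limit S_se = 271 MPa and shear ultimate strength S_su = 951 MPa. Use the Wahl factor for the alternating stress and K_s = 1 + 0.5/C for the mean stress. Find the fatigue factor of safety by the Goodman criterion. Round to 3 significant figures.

1.35

C = D/d = 47.0/9.0 = 5.2222; K_W = (4C−1)/(4C−4)+0.615/C = 1.2954; K_s = 1+0.5/C = 1.0957
F_a = (F_max−F_min)/2 = 618 N; F_m = (F_max+F_min)/2 = 1362 N
τ_a = K_W·8F_aD/(πd³) = 1.2954 × 101.46 = 131.43 MPa
τ_m = K_s·8F_mD/(πd³) = 1.0957 × 223.61 = 245.02 MPa
Goodman: 1/n_f = τ_a/S_se + τ_m/S_su = 131.43/271 + 245.02/951 = 0.48499 + 0.25764 = 0.74263
n_f = 1/0.74263 = 1.347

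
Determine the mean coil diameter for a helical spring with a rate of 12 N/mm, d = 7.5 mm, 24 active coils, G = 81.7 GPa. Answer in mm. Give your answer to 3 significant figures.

48.2 mm

D = (Gd⁴/(8N_a·k))^(1/3) = (81.7×10³·7.5⁴/(8·24·12))^(1/3)
  = (112198)^(1/3) = 48.2312 mm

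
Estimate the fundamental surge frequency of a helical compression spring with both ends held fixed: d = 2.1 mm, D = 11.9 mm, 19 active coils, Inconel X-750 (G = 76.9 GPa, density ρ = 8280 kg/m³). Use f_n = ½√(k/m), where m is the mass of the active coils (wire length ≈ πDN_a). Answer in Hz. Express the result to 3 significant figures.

k = Gd⁴/(8D³N_a) = (76.9×10³)(2.1⁴)/(8·11.9³·19) = 5.8387 N/mm = 5838.7 N/m
Wire length L = πDN_a = π·11.9·19 = 710.31 mm
m = ρ·(πd²/4)·L = 8280 × 3.4636×10⁻⁶ m² × 0.71031 m = 0.020371 kg
f_n = ½√(k/m) = 0.5·√(5838.7/0.020371) = 0.5·√(2.8662e+05) = 267.69 Hz

268 Hz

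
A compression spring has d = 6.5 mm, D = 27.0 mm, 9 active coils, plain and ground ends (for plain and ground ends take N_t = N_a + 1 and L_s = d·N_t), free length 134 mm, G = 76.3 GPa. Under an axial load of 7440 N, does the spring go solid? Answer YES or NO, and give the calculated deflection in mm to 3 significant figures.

k = Gd⁴/(8D³N_a) = (76.3×10³)(6.5⁴)/(8·27.0³·9) = 96.107 N/mm
N_t = 10; L_s = 6.5·10 = 65 mm; δ_solid = L₀ − L_s = 134 − 65 = 69 mm
δ = F/k = 7440/96.107 = 77.414 mm
δ ≥ δ_solid → spring goes solid

YES, δ = 77.4 mm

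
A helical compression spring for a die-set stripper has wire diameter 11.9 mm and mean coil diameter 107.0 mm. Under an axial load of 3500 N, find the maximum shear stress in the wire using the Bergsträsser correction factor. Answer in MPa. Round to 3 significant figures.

652 MPa

Spring index C = D/d = 107.0/11.9 = 8.9916
K_B = (4C+2)/(4C−3) = 37.966/32.966 = 1.1517
τ₀ = 8FD/(πd³) = 8·3500·107.0/(π·11.9³) = 2.996e+06/5294.1 = 565.91 MPa
τ_max = K·τ₀ = 1.1517 × 565.91 = 651.75 MPa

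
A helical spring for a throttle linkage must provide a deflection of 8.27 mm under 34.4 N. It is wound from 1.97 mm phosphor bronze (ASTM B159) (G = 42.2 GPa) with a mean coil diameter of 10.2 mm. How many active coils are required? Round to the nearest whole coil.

Required rate k = F/δ = 34.4/8.27 = 4.1596 N/mm
N_a = Gd⁴/(8D³k) = (42.2×10³ × 1.97⁴)/(8 × 10.2³ × 4.1596)
    = 635590 / 35313.7 = 18 → 18 coils

18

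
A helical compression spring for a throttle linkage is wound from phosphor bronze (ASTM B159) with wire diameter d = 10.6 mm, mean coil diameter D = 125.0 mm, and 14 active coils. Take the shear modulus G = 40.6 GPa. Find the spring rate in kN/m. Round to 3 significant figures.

2.34 kN/m

k = Gd⁴/(8D³N_a) = (40.6×10³ × 10.6⁴) / (8 × 125.0³ × 14)
  = 5.12566e+08 / 2.1875e+08 = 2.3432 N/mm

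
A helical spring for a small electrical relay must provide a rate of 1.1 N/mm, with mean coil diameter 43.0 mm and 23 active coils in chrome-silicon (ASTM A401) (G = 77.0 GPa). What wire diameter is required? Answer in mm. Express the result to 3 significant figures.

d = (8D³N_a·k / G)^(1/4) = (8·43.0³·23·1.1 / (77.0×10³))^0.25
  = (208.99)^0.25 = 3.8022 mm

3.80 mm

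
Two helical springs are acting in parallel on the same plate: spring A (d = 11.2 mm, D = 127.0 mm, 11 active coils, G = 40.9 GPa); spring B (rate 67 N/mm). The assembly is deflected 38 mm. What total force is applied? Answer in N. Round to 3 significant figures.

2680 N

k_A = Gd⁴/(8D³N_a) = (40.9×10³)(11.2⁴)/(8·127.0³·11) = 3.5703 N/mm
Parallel: k_eq = 3.5703 + 67 = 70.57 N/mm
F = k_eq·δ = 70.57·38 = 2681.7 N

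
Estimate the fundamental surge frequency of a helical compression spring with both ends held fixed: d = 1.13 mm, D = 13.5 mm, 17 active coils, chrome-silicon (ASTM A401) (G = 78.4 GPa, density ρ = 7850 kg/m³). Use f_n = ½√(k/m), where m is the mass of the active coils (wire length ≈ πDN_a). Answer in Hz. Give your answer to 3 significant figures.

130 Hz

k = Gd⁴/(8D³N_a) = (78.4×10³)(1.13⁴)/(8·13.5³·17) = 0.38202 N/mm = 382.02 N/m
Wire length L = πDN_a = π·13.5·17 = 721 mm
m = ρ·(πd²/4)·L = 7850 × 1.0029×10⁻⁶ m² × 0.721 m = 0.0056761 kg
f_n = ½√(k/m) = 0.5·√(382.02/0.0056761) = 0.5·√(67304) = 129.72 Hz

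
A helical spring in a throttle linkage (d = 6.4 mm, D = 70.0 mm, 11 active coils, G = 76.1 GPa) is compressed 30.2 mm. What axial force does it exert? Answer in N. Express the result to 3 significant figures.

128 N

k = Gd⁴/(8D³N_a) = (76.1×10³)(6.4⁴)/(8·70.0³·11) = 4.2299 N/mm
F = k·δ = 4.2299 × 30.2 = 127.74 N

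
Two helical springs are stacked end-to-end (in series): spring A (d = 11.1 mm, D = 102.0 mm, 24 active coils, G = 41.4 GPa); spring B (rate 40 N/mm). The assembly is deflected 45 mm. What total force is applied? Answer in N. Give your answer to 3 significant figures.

k_A = Gd⁴/(8D³N_a) = (41.4×10³)(11.1⁴)/(8·102.0³·24) = 3.0845 N/mm
Series: 1/k_eq = 1/3.0845 + 1/40 = 0.3492; k_eq = 2.8637 N/mm
F = k_eq·δ = 2.8637·45 = 128.87 N

129 N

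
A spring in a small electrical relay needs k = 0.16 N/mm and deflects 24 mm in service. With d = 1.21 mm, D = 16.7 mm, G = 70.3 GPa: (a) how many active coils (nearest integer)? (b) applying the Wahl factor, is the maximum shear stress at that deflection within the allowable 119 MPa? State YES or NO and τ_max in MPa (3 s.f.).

(a) 25 coils; (b) YES, τ_max = 103 MPa

N_a = Gd⁴/(8D³k) = (70.3×10³)(1.21⁴)/(8·16.7³·0.16) = 25.28 → N_a = 25
Actual rate k = Gd⁴/(8D³·25) = 0.16178 N/mm
Working load F = kδ = 0.16178·24 = 3.8827 N
C = 16.7/1.21 = 13.8017; K_W = (4C−1)/(4C−4)+0.615/C = 1.1031
τ_max = K_W·8FD/(πd³) = 1.1031·93.203 = 102.82 MPa
τ_max ≤ 119 MPa → acceptable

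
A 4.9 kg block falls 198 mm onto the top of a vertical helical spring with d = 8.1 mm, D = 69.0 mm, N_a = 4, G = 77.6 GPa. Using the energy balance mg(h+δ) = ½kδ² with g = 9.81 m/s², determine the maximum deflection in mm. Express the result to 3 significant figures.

k = Gd⁴/(8D³N_a) = (77.6×10³)(8.1⁴)/(8·69.0³·4) = 31.776 N/mm
W = mg = 4.9 × 9.81 = 48.069 N
½kδ² − Wδ − Wh = 0 → δ = (W + √(W² + 2kWh))/k
δ = (48.069 + √(2310.6 + 604874))/31.776 = (48.069 + 779.22)/31.776 = 26.035 mm

26.0 mm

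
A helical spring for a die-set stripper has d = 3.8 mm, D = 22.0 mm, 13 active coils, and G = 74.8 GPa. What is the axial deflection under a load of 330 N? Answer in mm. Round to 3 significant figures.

k = Gd⁴/(8D³N_a) = (74.8×10³)(3.8⁴)/(8·22.0³·13) = 14.084 N/mm
δ = F/k = 330 / 14.084 = 23.43 mm

23.4 mm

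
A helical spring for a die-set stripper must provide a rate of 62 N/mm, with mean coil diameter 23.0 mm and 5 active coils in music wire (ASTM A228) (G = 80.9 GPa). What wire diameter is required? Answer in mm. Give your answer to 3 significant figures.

4.39 mm

d = (8D³N_a·k / G)^(1/4) = (8·23.0³·5·62 / (80.9×10³))^0.25
  = (372.98)^0.25 = 4.3946 mm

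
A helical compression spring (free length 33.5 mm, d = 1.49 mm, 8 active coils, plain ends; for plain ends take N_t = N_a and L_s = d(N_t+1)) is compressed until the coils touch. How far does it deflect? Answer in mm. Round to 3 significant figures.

N_t = 8; L_s = 1.49·9 = 13.41 mm
δ_solid = L₀ − L_s = 33.5 − 13.41 = 20.09 mm

20.1 mm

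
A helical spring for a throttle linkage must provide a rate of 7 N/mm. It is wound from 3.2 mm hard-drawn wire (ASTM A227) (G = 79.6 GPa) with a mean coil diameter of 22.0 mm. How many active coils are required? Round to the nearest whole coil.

14

N_a = Gd⁴/(8D³k) = (79.6×10³ × 3.2⁴)/(8 × 22.0³ × 7)
    = 8.34666e+06 / 596288 = 14 → 14 coils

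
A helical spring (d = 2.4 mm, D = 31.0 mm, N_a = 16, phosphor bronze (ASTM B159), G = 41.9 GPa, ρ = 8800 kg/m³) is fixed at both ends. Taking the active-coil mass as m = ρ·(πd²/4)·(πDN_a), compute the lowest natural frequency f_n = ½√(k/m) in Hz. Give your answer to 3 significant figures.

38.3 Hz

k = Gd⁴/(8D³N_a) = (41.9×10³)(2.4⁴)/(8·31.0³·16) = 0.36456 N/mm = 364.56 N/m
Wire length L = πDN_a = π·31.0·16 = 1558.2 mm
m = ρ·(πd²/4)·L = 8800 × 4.5239×10⁻⁶ m² × 1.5582 m = 0.062034 kg
f_n = ½√(k/m) = 0.5·√(364.56/0.062034) = 0.5·√(5876.8) = 38.33 Hz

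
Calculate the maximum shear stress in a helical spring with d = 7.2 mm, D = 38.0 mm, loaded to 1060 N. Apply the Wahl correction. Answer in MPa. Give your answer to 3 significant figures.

355 MPa

Spring index C = D/d = 38.0/7.2 = 5.2778
K_W = (4C−1)/(4C−4) + 0.615/C = 20.111/17.111 + 0.1165 = 1.2919
τ₀ = 8FD/(πd³) = 8·1060·38.0/(π·7.2³) = 322240/1172.6 = 274.81 MPa
τ_max = K·τ₀ = 1.2919 × 274.81 = 355.01 MPa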